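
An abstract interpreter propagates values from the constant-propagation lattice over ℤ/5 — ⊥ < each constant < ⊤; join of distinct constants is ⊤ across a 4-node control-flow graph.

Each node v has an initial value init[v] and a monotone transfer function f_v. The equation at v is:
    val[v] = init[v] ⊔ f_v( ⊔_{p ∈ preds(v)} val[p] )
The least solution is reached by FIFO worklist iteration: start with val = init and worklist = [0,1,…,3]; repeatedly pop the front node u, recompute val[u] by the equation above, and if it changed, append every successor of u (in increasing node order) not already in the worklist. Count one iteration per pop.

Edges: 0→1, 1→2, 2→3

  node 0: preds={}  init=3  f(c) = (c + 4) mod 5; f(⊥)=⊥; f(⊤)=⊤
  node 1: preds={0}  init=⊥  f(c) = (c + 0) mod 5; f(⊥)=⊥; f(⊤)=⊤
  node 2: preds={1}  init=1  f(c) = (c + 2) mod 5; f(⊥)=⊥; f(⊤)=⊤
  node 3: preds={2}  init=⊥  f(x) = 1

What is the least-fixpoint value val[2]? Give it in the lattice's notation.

Trace (4 dequeues):
  [1] u=0 | in ⊥ | out 3 | ==
  [2] u=1 | in 3 | out 3 | prev ⊥ | push {}
  [3] u=2 | in 3 | out ⊤ | prev 1 | push {}
  [4] u=3 | in ⊤ | out 1 | prev ⊥ | push {}

Converged values:
  [0] 3
  [1] 3
  [2] ⊤
  [3] 1

⊤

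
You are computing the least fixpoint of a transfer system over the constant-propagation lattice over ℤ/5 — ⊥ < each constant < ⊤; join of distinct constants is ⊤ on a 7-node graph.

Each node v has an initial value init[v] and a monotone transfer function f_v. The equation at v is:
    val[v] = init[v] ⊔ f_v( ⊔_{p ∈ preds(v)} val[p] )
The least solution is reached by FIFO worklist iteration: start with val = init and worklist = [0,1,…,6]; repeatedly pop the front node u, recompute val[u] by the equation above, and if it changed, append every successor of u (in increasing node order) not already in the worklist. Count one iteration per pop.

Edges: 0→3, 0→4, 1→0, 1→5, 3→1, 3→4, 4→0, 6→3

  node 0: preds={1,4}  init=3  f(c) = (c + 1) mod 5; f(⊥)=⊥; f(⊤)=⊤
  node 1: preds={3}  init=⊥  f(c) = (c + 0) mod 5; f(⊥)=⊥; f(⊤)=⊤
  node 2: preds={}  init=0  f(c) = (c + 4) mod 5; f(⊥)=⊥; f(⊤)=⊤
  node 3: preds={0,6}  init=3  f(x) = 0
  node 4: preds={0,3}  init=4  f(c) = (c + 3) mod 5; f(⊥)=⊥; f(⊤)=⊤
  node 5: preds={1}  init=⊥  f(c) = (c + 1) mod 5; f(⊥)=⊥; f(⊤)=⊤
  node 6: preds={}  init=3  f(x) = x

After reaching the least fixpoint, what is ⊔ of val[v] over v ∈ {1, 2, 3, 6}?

Trace (11 dequeues):
  [1] u=0 | in 4 | out ⊤ | prev 3 | push {}
  [2] u=1 | in 3 | out 3 | prev ⊥ | push {0}
  [3] u=2 | in ⊥ | out 0 | ==
  [4] u=3 | in ⊤ | out ⊤ | prev 3 | push {1}
  [5] u=4 | in ⊤ | out ⊤ | prev 4 | push {}
  [6] u=5 | in 3 | out 4 | prev ⊥ | push {}
  [7] u=6 | in ⊥ | out 3 | ==
  [8] u=0 | in ⊤ | out ⊤ | ==
  [9] u=1 | in ⊤ | out ⊤ | prev 3 | push {0,5}
  [10] u=0 | in ⊤ | out ⊤ | ==
  [11] u=5 | in ⊤ | out ⊤ | prev 4 | push {}

Converged values:
  [0] ⊤
  [1] ⊤
  [2] 0
  [3] ⊤
  [4] ⊤
  [5] ⊤
  [6] 3

⊤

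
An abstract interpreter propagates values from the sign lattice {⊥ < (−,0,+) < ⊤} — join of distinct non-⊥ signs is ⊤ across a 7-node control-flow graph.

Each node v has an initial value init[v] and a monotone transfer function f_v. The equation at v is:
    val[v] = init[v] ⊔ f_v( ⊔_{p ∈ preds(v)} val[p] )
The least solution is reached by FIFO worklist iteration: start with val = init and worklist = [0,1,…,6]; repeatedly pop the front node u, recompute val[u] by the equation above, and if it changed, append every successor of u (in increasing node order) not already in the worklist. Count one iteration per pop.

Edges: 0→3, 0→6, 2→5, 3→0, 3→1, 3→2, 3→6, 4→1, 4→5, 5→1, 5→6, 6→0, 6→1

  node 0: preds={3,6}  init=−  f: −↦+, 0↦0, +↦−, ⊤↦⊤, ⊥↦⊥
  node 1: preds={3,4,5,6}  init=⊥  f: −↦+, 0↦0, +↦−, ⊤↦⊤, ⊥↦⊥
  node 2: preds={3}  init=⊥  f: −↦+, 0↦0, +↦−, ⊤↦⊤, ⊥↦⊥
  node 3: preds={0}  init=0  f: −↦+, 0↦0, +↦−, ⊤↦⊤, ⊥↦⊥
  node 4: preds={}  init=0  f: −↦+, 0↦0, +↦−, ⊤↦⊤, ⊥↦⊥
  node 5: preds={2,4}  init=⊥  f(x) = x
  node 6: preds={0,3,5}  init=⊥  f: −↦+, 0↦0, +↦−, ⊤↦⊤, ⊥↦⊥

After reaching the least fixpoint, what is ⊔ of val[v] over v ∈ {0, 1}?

Worklist (13 pops):
  #1 pop 0: in=0 → ⊤ (was −); enqueue []
  #2 pop 1: in=0 → 0 (was ⊥); enqueue []
  #3 pop 2: in=0 → 0 (was ⊥); enqueue []
  #4 pop 3: in=⊤ → ⊤ (was 0); enqueue [0,1,2]
  #5 pop 4: in=⊥ → 0 (no change)
  #6 pop 5: in=0 → 0 (was ⊥); enqueue []
  #7 pop 6: in=⊤ → ⊤ (was ⊥); enqueue []
  #8 pop 0: in=⊤ → ⊤ (no change)
  #9 pop 1: in=⊤ → ⊤ (was 0); enqueue []
  #10 pop 2: in=⊤ → ⊤ (was 0); enqueue [5]
  #11 pop 5: in=⊤ → ⊤ (was 0); enqueue [1,6]
  #12 pop 1: in=⊤ → ⊤ (no change)
  #13 pop 6: in=⊤ → ⊤ (no change)

Fixpoint:
  val[0] = ⊤
  val[1] = ⊤
  val[2] = ⊤
  val[3] = ⊤
  val[4] = 0
  val[5] = ⊤
  val[6] = ⊤

⊤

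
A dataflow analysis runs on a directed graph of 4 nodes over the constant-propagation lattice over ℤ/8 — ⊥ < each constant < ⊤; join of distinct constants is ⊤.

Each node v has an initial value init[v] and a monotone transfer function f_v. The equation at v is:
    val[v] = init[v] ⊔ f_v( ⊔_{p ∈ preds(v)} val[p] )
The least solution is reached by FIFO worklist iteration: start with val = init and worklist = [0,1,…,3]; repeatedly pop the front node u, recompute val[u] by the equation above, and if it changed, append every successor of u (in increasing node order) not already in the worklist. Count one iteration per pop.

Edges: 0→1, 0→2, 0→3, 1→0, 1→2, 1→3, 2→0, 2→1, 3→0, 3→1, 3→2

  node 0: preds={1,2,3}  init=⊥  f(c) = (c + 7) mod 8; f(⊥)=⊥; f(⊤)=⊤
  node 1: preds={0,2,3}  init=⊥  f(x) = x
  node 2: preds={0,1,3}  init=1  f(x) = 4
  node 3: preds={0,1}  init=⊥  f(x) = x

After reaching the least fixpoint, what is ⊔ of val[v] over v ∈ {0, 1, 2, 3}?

Trace (8 dequeues):
  [1] u=0 | in 1 | out 0 | prev ⊥ | push {}
  [2] u=1 | in ⊤ | out ⊤ | prev ⊥ | push {0}
  [3] u=2 | in ⊤ | out ⊤ | prev 1 | push {1}
  [4] u=3 | in ⊤ | out ⊤ | prev ⊥ | push {2}
  [5] u=0 | in ⊤ | out ⊤ | prev 0 | push {3}
  [6] u=1 | in ⊤ | out ⊤ | ==
  [7] u=2 | in ⊤ | out ⊤ | ==
  [8] u=3 | in ⊤ | out ⊤ | ==

Converged values:
  [0] ⊤
  [1] ⊤
  [2] ⊤
  [3] ⊤

⊤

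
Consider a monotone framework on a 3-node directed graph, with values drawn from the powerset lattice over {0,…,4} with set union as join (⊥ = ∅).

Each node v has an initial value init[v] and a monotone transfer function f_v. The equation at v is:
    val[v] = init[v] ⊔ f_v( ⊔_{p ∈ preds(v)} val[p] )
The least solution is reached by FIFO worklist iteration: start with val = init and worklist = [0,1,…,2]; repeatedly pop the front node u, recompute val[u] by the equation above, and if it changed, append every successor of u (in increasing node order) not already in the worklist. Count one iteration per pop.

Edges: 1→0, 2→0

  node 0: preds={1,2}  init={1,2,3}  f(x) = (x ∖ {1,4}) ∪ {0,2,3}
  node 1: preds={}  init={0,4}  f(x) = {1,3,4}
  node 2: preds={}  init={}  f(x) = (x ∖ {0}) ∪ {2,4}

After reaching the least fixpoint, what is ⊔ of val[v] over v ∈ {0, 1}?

{0,1,2,3,4}

Iteration log — 4 steps:
  step 1. node 0  ⊔preds={0,4}  new={0,1,2,3}  old={1,2,3}  +wl: 
  step 2. node 1  ⊔preds={}  new={0,1,3,4}  old={0,4}  +wl: 0
  step 3. node 2  ⊔preds={}  new={2,4}  old={}  +wl: 
  step 4. node 0  ⊔preds={0,1,2,3,4}  new={0,1,2,3}  stable

Least fixpoint reached:
  node 0: {0,1,2,3}
  node 1: {0,1,3,4}
  node 2: {2,4}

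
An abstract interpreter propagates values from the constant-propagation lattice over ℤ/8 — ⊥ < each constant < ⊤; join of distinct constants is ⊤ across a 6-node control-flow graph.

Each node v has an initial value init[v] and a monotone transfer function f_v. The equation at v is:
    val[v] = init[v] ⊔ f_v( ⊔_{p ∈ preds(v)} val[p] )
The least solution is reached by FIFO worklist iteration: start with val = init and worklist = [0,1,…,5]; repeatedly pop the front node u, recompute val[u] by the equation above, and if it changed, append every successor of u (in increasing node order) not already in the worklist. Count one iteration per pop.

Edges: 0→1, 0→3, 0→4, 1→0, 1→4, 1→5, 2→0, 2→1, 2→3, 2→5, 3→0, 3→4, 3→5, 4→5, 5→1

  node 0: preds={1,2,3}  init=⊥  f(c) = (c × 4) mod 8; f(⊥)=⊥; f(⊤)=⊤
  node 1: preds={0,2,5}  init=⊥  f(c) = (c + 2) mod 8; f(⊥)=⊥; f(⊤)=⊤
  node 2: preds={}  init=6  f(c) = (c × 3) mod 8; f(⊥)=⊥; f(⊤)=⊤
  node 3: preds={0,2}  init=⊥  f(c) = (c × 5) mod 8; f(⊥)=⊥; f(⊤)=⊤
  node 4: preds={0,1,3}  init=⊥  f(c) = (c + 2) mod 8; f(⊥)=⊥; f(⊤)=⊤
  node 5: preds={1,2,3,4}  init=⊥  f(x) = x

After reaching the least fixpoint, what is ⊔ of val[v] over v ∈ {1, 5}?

⊤

Worklist (10 pops):
  #1 pop 0: in=6 → 0 (was ⊥); enqueue []
  #2 pop 1: in=⊤ → ⊤ (was ⊥); enqueue [0]
  #3 pop 2: in=⊥ → 6 (no change)
  #4 pop 3: in=⊤ → ⊤ (was ⊥); enqueue []
  #5 pop 4: in=⊤ → ⊤ (was ⊥); enqueue []
  #6 pop 5: in=⊤ → ⊤ (was ⊥); enqueue [1]
  #7 pop 0: in=⊤ → ⊤ (was 0); enqueue [3,4]
  #8 pop 1: in=⊤ → ⊤ (no change)
  #9 pop 3: in=⊤ → ⊤ (no change)
  #10 pop 4: in=⊤ → ⊤ (no change)

Fixpoint:
  val[0] = ⊤
  val[1] = ⊤
  val[2] = 6
  val[3] = ⊤
  val[4] = ⊤
  val[5] = ⊤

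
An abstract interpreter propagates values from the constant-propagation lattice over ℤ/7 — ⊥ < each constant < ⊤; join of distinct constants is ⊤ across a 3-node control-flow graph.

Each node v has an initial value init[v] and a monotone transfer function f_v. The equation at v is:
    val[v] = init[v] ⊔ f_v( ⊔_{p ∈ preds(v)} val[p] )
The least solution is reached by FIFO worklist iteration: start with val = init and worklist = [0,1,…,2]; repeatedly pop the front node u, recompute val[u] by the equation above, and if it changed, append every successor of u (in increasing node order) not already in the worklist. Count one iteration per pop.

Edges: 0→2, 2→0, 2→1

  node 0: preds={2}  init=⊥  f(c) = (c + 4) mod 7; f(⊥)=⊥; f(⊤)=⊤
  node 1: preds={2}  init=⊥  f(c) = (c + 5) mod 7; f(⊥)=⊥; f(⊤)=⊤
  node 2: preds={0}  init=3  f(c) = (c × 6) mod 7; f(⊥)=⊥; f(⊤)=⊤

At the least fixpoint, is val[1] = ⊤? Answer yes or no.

Worklist (6 pops):
  #1 pop 0: in=3 → 0 (was ⊥); enqueue []
  #2 pop 1: in=3 → 1 (was ⊥); enqueue []
  #3 pop 2: in=0 → ⊤ (was 3); enqueue [0,1]
  #4 pop 0: in=⊤ → ⊤ (was 0); enqueue [2]
  #5 pop 1: in=⊤ → ⊤ (was 1); enqueue []
  #6 pop 2: in=⊤ → ⊤ (no change)

Fixpoint:
  val[0] = ⊤
  val[1] = ⊤
  val[2] = ⊤

yes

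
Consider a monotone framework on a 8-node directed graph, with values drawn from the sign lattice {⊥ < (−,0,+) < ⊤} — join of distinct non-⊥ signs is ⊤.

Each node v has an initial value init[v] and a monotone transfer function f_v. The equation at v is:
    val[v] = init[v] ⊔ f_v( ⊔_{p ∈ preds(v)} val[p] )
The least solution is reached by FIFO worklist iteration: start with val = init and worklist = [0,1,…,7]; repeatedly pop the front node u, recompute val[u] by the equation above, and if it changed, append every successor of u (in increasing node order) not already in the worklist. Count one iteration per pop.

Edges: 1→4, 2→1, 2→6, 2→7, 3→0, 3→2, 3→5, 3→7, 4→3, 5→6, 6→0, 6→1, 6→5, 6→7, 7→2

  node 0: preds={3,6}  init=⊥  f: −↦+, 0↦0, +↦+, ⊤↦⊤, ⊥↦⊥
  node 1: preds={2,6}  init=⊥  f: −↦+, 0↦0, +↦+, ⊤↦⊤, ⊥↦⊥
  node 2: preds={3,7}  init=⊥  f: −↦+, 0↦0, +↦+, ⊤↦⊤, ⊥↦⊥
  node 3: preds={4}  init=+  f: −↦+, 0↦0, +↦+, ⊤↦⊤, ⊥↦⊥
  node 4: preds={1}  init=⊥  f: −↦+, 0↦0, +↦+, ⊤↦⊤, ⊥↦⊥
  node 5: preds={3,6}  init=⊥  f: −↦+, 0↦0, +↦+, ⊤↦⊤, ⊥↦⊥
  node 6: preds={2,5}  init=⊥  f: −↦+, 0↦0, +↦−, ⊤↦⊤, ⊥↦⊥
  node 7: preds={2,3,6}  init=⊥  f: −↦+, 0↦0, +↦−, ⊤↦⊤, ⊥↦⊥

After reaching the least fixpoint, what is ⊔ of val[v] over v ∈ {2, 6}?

⊤

Trace (21 dequeues):
  [1] u=0 | in + | out + | prev ⊥ | push {}
  [2] u=1 | in ⊥ | out ⊥ | ==
  [3] u=2 | in + | out + | prev ⊥ | push {1}
  [4] u=3 | in ⊥ | out + | ==
  [5] u=4 | in ⊥ | out ⊥ | ==
  [6] u=5 | in + | out + | prev ⊥ | push {}
  [7] u=6 | in + | out − | prev ⊥ | push {0,5}
  [8] u=7 | in ⊤ | out ⊤ | prev ⊥ | push {2}
  [9] u=1 | in ⊤ | out ⊤ | prev ⊥ | push {4}
  [10] u=0 | in ⊤ | out ⊤ | prev + | push {}
  [11] u=5 | in ⊤ | out ⊤ | prev + | push {6}
  [12] u=2 | in ⊤ | out ⊤ | prev + | push {1,7}
  [13] u=4 | in ⊤ | out ⊤ | prev ⊥ | push {3}
  [14] u=6 | in ⊤ | out ⊤ | prev − | push {0,5}
  [15] u=1 | in ⊤ | out ⊤ | ==
  [16] u=7 | in ⊤ | out ⊤ | ==
  [17] u=3 | in ⊤ | out ⊤ | prev + | push {2,7}
  [18] u=0 | in ⊤ | out ⊤ | ==
  [19] u=5 | in ⊤ | out ⊤ | ==
  [20] u=2 | in ⊤ | out ⊤ | ==
  [21] u=7 | in ⊤ | out ⊤ | ==

Converged values:
  [0] ⊤
  [1] ⊤
  [2] ⊤
  [3] ⊤
  [4] ⊤
  [5] ⊤
  [6] ⊤
  [7] ⊤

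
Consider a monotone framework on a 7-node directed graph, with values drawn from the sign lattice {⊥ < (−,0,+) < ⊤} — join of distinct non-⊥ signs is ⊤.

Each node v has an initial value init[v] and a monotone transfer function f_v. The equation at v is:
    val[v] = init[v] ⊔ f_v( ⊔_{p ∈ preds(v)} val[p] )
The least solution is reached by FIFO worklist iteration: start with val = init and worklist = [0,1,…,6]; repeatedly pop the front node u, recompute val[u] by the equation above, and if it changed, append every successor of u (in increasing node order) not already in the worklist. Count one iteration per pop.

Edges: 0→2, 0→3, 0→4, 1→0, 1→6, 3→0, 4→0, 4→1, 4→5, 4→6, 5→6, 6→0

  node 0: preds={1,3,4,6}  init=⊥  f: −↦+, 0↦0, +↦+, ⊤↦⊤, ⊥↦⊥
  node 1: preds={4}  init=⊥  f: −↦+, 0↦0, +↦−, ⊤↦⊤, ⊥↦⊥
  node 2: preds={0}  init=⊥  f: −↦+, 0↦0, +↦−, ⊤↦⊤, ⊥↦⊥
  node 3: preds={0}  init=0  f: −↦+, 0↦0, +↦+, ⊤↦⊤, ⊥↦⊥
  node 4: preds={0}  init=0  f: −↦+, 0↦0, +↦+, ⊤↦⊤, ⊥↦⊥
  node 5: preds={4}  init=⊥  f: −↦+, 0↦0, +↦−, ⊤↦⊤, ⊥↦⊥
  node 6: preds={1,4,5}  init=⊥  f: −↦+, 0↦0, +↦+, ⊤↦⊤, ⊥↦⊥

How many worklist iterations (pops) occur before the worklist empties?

Trace (8 dequeues):
  [1] u=0 | in 0 | out 0 | prev ⊥ | push {}
  [2] u=1 | in 0 | out 0 | prev ⊥ | push {0}
  [3] u=2 | in 0 | out 0 | prev ⊥ | push {}
  [4] u=3 | in 0 | out 0 | ==
  [5] u=4 | in 0 | out 0 | ==
  [6] u=5 | in 0 | out 0 | prev ⊥ | push {}
  [7] u=6 | in 0 | out 0 | prev ⊥ | push {}
  [8] u=0 | in 0 | out 0 | ==

Converged values:
  [0] 0
  [1] 0
  [2] 0
  [3] 0
  [4] 0
  [5] 0
  [6] 0

8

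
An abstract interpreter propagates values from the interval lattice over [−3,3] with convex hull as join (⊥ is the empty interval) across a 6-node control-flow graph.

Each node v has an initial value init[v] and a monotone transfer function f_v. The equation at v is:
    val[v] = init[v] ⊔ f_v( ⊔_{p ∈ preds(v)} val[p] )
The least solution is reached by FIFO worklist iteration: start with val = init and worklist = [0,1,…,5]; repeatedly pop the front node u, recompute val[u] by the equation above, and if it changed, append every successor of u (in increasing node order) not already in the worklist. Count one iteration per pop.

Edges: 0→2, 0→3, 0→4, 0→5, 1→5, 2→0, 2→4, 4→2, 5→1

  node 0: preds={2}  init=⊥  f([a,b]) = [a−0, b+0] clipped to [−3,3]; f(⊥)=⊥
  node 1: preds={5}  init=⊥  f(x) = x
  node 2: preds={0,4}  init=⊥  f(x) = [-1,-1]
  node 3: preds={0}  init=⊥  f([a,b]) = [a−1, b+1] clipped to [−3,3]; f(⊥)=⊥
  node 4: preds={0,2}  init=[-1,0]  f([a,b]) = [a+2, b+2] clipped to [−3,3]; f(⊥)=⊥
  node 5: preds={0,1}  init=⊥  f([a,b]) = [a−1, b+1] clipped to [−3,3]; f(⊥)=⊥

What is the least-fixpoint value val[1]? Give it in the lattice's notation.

Trace (19 dequeues):
  [1] u=0 | in ⊥ | out ⊥ | ==
  [2] u=1 | in ⊥ | out ⊥ | ==
  [3] u=2 | in [-1,0] | out [-1,-1] | prev ⊥ | push {0}
  [4] u=3 | in ⊥ | out ⊥ | ==
  [5] u=4 | in [-1,-1] | out [-1,1] | prev [-1,0] | push {2}
  [6] u=5 | in ⊥ | out ⊥ | ==
  [7] u=0 | in [-1,-1] | out [-1,-1] | prev ⊥ | push {3,4,5}
  [8] u=2 | in [-1,1] | out [-1,-1] | ==
  [9] u=3 | in [-1,-1] | out [-2,0] | prev ⊥ | push {}
  [10] u=4 | in [-1,-1] | out [-1,1] | ==
  [11] u=5 | in [-1,-1] | out [-2,0] | prev ⊥ | push {1}
  [12] u=1 | in [-2,0] | out [-2,0] | prev ⊥ | push {5}
  [13] u=5 | in [-2,0] | out [-3,1] | prev [-2,0] | push {1}
  [14] u=1 | in [-3,1] | out [-3,1] | prev [-2,0] | push {5}
  [15] u=5 | in [-3,1] | out [-3,2] | prev [-3,1] | push {1}
  [16] u=1 | in [-3,2] | out [-3,2] | prev [-3,1] | push {5}
  [17] u=5 | in [-3,2] | out [-3,3] | prev [-3,2] | push {1}
  [18] u=1 | in [-3,3] | out [-3,3] | prev [-3,2] | push {5}
  [19] u=5 | in [-3,3] | out [-3,3] | ==

Converged values:
  [0] [-1,-1]
  [1] [-3,3]
  [2] [-1,-1]
  [3] [-2,0]
  [4] [-1,1]
  [5] [-3,3]

[-3,3]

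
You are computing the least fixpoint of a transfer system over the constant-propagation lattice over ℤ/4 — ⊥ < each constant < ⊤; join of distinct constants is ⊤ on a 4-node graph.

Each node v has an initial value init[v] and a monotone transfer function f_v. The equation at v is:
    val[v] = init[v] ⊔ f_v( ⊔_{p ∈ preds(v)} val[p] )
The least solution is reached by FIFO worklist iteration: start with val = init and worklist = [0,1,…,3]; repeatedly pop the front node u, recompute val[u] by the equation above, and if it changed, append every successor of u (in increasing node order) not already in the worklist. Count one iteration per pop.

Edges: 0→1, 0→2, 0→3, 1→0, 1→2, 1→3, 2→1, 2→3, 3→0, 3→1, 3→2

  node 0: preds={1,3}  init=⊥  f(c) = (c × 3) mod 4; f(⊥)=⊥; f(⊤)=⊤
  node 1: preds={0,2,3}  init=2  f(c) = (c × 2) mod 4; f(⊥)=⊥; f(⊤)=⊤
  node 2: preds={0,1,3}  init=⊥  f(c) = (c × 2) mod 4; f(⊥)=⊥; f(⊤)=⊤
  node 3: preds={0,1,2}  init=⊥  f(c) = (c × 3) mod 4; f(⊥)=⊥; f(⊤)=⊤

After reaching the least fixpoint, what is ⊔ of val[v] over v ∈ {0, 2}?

⊤

Worklist (8 pops):
  #1 pop 0: in=2 → 2 (was ⊥); enqueue []
  #2 pop 1: in=2 → ⊤ (was 2); enqueue [0]
  #3 pop 2: in=⊤ → ⊤ (was ⊥); enqueue [1]
  #4 pop 3: in=⊤ → ⊤ (was ⊥); enqueue [2]
  #5 pop 0: in=⊤ → ⊤ (was 2); enqueue [3]
  #6 pop 1: in=⊤ → ⊤ (no change)
  #7 pop 2: in=⊤ → ⊤ (no change)
  #8 pop 3: in=⊤ → ⊤ (no change)

Fixpoint:
  val[0] = ⊤
  val[1] = ⊤
  val[2] = ⊤
  val[3] = ⊤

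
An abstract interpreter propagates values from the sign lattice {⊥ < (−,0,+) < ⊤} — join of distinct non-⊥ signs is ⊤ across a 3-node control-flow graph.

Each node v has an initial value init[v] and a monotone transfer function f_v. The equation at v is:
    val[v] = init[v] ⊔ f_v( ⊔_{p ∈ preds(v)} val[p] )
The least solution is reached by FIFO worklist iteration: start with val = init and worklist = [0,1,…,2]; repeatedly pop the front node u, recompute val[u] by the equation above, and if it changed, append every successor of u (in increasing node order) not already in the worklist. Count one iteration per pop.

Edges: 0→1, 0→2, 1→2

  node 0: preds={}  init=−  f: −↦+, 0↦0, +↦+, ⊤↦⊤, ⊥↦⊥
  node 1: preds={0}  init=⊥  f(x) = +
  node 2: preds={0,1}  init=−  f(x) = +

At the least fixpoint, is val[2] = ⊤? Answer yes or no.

Worklist (3 pops):
  #1 pop 0: in=⊥ → − (no change)
  #2 pop 1: in=− → + (was ⊥); enqueue []
  #3 pop 2: in=⊤ → ⊤ (was −); enqueue []

Fixpoint:
  val[0] = −
  val[1] = +
  val[2] = ⊤

yes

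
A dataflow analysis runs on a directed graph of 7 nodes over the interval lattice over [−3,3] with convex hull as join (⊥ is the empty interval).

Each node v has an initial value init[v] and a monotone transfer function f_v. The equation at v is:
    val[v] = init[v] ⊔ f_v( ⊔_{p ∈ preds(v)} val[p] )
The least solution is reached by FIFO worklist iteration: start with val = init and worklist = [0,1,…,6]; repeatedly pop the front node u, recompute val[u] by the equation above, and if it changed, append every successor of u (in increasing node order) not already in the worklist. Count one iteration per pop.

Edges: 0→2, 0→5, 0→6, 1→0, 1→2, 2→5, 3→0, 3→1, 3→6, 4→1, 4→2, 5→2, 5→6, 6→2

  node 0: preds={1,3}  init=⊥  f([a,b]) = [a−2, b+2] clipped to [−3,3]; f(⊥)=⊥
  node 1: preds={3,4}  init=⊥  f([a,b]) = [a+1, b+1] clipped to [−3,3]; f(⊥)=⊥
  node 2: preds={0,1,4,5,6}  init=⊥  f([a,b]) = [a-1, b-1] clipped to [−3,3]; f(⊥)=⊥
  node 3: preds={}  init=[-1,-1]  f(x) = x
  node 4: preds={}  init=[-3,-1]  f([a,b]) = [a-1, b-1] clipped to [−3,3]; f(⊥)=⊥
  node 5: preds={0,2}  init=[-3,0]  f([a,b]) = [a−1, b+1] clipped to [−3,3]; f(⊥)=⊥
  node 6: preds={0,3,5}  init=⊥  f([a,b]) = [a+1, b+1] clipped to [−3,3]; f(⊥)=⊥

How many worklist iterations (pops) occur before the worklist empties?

12

Worklist (12 pops):
  #1 pop 0: in=[-1,-1] → [-3,1] (was ⊥); enqueue []
  #2 pop 1: in=[-3,-1] → [-2,0] (was ⊥); enqueue [0]
  #3 pop 2: in=[-3,1] → [-3,0] (was ⊥); enqueue []
  #4 pop 3: in=⊥ → [-1,-1] (no change)
  #5 pop 4: in=⊥ → [-3,-1] (no change)
  #6 pop 5: in=[-3,1] → [-3,2] (was [-3,0]); enqueue [2]
  #7 pop 6: in=[-3,2] → [-2,3] (was ⊥); enqueue []
  #8 pop 0: in=[-2,0] → [-3,2] (was [-3,1]); enqueue [5,6]
  #9 pop 2: in=[-3,3] → [-3,2] (was [-3,0]); enqueue []
  #10 pop 5: in=[-3,2] → [-3,3] (was [-3,2]); enqueue [2]
  #11 pop 6: in=[-3,3] → [-2,3] (no change)
  #12 pop 2: in=[-3,3] → [-3,2] (no change)

Fixpoint:
  val[0] = [-3,2]
  val[1] = [-2,0]
  val[2] = [-3,2]
  val[3] = [-1,-1]
  val[4] = [-3,-1]
  val[5] = [-3,3]
  val[6] = [-2,3]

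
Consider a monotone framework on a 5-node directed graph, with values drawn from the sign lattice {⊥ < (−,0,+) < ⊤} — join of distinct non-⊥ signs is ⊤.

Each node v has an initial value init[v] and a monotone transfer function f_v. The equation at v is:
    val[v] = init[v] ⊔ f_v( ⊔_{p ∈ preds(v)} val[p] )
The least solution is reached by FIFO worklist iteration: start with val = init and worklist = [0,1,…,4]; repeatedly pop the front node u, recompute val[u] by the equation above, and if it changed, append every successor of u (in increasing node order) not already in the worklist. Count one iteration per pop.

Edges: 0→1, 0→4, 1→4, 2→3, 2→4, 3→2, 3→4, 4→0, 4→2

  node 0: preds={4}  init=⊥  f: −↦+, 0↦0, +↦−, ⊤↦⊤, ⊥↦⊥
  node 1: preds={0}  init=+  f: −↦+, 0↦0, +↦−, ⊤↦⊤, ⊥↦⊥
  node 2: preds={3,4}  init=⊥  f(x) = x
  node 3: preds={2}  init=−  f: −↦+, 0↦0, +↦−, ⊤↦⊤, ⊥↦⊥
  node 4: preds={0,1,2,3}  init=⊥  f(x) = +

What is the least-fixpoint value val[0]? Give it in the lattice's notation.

Trace (10 dequeues):
  [1] u=0 | in ⊥ | out ⊥ | ==
  [2] u=1 | in ⊥ | out + | ==
  [3] u=2 | in − | out − | prev ⊥ | push {}
  [4] u=3 | in − | out ⊤ | prev − | push {2}
  [5] u=4 | in ⊤ | out + | prev ⊥ | push {0}
  [6] u=2 | in ⊤ | out ⊤ | prev − | push {3,4}
  [7] u=0 | in + | out − | prev ⊥ | push {1}
  [8] u=3 | in ⊤ | out ⊤ | ==
  [9] u=4 | in ⊤ | out + | ==
  [10] u=1 | in − | out + | ==

Converged values:
  [0] −
  [1] +
  [2] ⊤
  [3] ⊤
  [4] +

−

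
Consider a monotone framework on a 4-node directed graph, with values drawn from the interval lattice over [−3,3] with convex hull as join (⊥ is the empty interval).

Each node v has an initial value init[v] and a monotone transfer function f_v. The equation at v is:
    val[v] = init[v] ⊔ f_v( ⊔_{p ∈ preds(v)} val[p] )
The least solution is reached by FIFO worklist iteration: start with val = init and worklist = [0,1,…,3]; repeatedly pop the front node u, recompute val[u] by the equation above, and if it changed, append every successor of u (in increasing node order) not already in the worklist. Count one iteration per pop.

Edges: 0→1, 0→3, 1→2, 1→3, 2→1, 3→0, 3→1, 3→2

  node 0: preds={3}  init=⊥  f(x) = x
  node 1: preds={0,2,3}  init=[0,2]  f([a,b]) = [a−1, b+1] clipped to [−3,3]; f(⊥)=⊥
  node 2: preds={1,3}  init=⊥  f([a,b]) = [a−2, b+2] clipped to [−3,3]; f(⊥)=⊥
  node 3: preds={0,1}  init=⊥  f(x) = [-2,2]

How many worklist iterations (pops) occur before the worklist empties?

Worklist (9 pops):
  #1 pop 0: in=⊥ → ⊥ (no change)
  #2 pop 1: in=⊥ → [0,2] (no change)
  #3 pop 2: in=[0,2] → [-2,3] (was ⊥); enqueue [1]
  #4 pop 3: in=[0,2] → [-2,2] (was ⊥); enqueue [0,2]
  #5 pop 1: in=[-2,3] → [-3,3] (was [0,2]); enqueue [3]
  #6 pop 0: in=[-2,2] → [-2,2] (was ⊥); enqueue [1]
  #7 pop 2: in=[-3,3] → [-3,3] (was [-2,3]); enqueue []
  #8 pop 3: in=[-3,3] → [-2,2] (no change)
  #9 pop 1: in=[-3,3] → [-3,3] (no change)

Fixpoint:
  val[0] = [-2,2]
  val[1] = [-3,3]
  val[2] = [-3,3]
  val[3] = [-2,2]

9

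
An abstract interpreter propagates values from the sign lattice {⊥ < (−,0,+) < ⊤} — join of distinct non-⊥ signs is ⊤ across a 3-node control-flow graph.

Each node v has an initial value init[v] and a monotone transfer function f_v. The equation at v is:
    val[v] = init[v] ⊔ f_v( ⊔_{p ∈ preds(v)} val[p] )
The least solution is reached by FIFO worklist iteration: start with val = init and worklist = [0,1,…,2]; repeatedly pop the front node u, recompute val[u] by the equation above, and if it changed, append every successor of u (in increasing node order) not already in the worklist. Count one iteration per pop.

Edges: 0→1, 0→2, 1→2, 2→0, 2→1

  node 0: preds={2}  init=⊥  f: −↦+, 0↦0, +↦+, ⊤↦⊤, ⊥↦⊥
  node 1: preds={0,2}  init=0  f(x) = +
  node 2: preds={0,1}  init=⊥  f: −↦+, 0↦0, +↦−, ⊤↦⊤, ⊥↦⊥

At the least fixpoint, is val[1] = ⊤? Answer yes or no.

yes

Iteration log — 6 steps:
  step 1. node 0  ⊔preds=⊥  new=⊥  stable
  step 2. node 1  ⊔preds=⊥  new=⊤  old=0  +wl: 
  step 3. node 2  ⊔preds=⊤  new=⊤  old=⊥  +wl: 0,1
  step 4. node 0  ⊔preds=⊤  new=⊤  old=⊥  +wl: 2
  step 5. node 1  ⊔preds=⊤  new=⊤  stable
  step 6. node 2  ⊔preds=⊤  new=⊤  stable

Least fixpoint reached:
  node 0: ⊤
  node 1: ⊤
  node 2: ⊤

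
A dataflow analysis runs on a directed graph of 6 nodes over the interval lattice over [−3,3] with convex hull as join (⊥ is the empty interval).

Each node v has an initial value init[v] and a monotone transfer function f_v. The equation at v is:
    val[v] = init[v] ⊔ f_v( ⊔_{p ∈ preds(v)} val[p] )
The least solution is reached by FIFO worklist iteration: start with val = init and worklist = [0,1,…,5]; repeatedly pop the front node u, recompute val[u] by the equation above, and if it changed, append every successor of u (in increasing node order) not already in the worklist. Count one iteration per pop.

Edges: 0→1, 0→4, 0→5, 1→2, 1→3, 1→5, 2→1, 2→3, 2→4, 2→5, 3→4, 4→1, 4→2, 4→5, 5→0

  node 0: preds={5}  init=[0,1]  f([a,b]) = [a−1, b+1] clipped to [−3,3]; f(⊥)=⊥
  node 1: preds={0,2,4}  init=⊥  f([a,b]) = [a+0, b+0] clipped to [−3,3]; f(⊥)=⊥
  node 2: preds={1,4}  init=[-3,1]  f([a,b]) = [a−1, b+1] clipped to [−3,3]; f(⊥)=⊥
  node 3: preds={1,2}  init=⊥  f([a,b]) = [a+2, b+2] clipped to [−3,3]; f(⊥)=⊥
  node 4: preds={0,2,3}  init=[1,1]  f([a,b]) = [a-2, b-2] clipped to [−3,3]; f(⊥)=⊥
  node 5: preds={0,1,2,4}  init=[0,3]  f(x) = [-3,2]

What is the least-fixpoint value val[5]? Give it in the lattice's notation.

[-3,3]

Worklist (12 pops):
  #1 pop 0: in=[0,3] → [-1,3] (was [0,1]); enqueue []
  #2 pop 1: in=[-3,3] → [-3,3] (was ⊥); enqueue []
  #3 pop 2: in=[-3,3] → [-3,3] (was [-3,1]); enqueue [1]
  #4 pop 3: in=[-3,3] → [-1,3] (was ⊥); enqueue []
  #5 pop 4: in=[-3,3] → [-3,1] (was [1,1]); enqueue [2]
  #6 pop 5: in=[-3,3] → [-3,3] (was [0,3]); enqueue [0]
  #7 pop 1: in=[-3,3] → [-3,3] (no change)
  #8 pop 2: in=[-3,3] → [-3,3] (no change)
  #9 pop 0: in=[-3,3] → [-3,3] (was [-1,3]); enqueue [1,4,5]
  #10 pop 1: in=[-3,3] → [-3,3] (no change)
  #11 pop 4: in=[-3,3] → [-3,1] (no change)
  #12 pop 5: in=[-3,3] → [-3,3] (no change)

Fixpoint:
  val[0] = [-3,3]
  val[1] = [-3,3]
  val[2] = [-3,3]
  val[3] = [-1,3]
  val[4] = [-3,1]
  val[5] = [-3,3]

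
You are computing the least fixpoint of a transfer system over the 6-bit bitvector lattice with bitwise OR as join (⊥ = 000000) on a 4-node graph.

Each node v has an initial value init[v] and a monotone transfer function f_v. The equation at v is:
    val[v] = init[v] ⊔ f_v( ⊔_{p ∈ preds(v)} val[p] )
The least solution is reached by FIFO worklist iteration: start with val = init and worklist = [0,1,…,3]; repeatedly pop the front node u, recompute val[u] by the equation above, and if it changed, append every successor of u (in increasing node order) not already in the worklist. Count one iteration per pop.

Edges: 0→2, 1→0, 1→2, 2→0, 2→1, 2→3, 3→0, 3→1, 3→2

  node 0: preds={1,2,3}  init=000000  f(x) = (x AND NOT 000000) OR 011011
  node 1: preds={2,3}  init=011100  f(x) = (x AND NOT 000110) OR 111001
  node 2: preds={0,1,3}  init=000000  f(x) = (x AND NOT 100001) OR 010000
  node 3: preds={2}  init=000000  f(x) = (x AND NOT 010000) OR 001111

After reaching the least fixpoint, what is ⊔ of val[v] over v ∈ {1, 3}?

111111

Iteration log — 7 steps:
  step 1. node 0  ⊔preds=011100  new=011111  old=000000  +wl: 
  step 2. node 1  ⊔preds=000000  new=111101  old=011100  +wl: 0
  step 3. node 2  ⊔preds=111111  new=011110  old=000000  +wl: 1
  step 4. node 3  ⊔preds=011110  new=001111  old=000000  +wl: 2
  step 5. node 0  ⊔preds=111111  new=111111  old=011111  +wl: 
  step 6. node 1  ⊔preds=011111  new=111101  stable
  step 7. node 2  ⊔preds=111111  new=011110  stable

Least fixpoint reached:
  node 0: 111111
  node 1: 111101
  node 2: 011110
  node 3: 001111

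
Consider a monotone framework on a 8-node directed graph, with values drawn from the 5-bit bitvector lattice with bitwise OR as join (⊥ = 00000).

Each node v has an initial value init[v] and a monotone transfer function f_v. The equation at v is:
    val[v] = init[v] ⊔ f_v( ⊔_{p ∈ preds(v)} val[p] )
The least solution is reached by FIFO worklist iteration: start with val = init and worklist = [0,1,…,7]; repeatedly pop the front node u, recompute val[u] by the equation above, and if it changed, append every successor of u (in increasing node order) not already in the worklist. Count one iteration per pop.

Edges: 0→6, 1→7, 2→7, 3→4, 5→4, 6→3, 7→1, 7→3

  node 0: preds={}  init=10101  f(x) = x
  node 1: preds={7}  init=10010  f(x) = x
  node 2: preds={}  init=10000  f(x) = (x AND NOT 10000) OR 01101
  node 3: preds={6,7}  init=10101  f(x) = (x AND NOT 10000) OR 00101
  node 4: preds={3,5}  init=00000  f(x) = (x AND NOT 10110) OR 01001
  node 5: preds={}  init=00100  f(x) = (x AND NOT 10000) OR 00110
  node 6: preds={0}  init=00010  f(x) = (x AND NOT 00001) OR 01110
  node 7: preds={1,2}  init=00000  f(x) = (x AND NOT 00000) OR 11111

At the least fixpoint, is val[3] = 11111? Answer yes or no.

yes

Iteration log — 13 steps:
  step 1. node 0  ⊔preds=00000  new=10101  stable
  step 2. node 1  ⊔preds=00000  new=10010  stable
  step 3. node 2  ⊔preds=00000  new=11101  old=10000  +wl: 
  step 4. node 3  ⊔preds=00010  new=10111  old=10101  +wl: 
  step 5. node 4  ⊔preds=10111  new=01001  old=00000  +wl: 
  step 6. node 5  ⊔preds=00000  new=00110  old=00100  +wl: 4
  step 7. node 6  ⊔preds=10101  new=11110  old=00010  +wl: 3
  step 8. node 7  ⊔preds=11111  new=11111  old=00000  +wl: 1
  step 9. node 4  ⊔preds=10111  new=01001  stable
  step 10. node 3  ⊔preds=11111  new=11111  old=10111  +wl: 4
  step 11. node 1  ⊔preds=11111  new=11111  old=10010  +wl: 7
  step 12. node 4  ⊔preds=11111  new=01001  stable
  step 13. node 7  ⊔preds=11111  new=11111  stable

Least fixpoint reached:
  node 0: 10101
  node 1: 11111
  node 2: 11101
  node 3: 11111
  node 4: 01001
  node 5: 00110
  node 6: 11110
  node 7: 11111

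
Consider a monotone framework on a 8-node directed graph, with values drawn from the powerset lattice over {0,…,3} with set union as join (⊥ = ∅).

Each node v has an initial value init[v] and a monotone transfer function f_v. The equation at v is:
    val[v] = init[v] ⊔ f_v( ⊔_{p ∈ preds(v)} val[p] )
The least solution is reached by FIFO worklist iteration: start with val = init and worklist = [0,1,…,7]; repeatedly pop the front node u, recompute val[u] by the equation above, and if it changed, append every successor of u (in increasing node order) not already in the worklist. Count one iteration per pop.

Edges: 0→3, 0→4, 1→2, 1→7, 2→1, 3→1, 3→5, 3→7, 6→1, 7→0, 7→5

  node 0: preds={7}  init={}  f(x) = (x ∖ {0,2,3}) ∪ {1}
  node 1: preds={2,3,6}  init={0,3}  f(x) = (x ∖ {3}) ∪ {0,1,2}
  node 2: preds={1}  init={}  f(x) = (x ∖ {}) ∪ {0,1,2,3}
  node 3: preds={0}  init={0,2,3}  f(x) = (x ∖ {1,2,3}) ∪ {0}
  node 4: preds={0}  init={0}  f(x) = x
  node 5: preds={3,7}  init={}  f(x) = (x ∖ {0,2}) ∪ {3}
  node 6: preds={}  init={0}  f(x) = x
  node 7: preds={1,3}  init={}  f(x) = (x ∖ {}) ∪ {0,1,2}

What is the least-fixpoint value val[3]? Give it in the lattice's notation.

{0,2,3}

Worklist (11 pops):
  #1 pop 0: in={} → {1} (was {}); enqueue []
  #2 pop 1: in={0,2,3} → {0,1,2,3} (was {0,3}); enqueue []
  #3 pop 2: in={0,1,2,3} → {0,1,2,3} (was {}); enqueue [1]
  #4 pop 3: in={1} → {0,2,3} (no change)
  #5 pop 4: in={1} → {0,1} (was {0}); enqueue []
  #6 pop 5: in={0,2,3} → {3} (was {}); enqueue []
  #7 pop 6: in={} → {0} (no change)
  #8 pop 7: in={0,1,2,3} → {0,1,2,3} (was {}); enqueue [0,5]
  #9 pop 1: in={0,1,2,3} → {0,1,2,3} (no change)
  #10 pop 0: in={0,1,2,3} → {1} (no change)
  #11 pop 5: in={0,1,2,3} → {1,3} (was {3}); enqueue []

Fixpoint:
  val[0] = {1}
  val[1] = {0,1,2,3}
  val[2] = {0,1,2,3}
  val[3] = {0,2,3}
  val[4] = {0,1}
  val[5] = {1,3}
  val[6] = {0}
  val[7] = {0,1,2,3}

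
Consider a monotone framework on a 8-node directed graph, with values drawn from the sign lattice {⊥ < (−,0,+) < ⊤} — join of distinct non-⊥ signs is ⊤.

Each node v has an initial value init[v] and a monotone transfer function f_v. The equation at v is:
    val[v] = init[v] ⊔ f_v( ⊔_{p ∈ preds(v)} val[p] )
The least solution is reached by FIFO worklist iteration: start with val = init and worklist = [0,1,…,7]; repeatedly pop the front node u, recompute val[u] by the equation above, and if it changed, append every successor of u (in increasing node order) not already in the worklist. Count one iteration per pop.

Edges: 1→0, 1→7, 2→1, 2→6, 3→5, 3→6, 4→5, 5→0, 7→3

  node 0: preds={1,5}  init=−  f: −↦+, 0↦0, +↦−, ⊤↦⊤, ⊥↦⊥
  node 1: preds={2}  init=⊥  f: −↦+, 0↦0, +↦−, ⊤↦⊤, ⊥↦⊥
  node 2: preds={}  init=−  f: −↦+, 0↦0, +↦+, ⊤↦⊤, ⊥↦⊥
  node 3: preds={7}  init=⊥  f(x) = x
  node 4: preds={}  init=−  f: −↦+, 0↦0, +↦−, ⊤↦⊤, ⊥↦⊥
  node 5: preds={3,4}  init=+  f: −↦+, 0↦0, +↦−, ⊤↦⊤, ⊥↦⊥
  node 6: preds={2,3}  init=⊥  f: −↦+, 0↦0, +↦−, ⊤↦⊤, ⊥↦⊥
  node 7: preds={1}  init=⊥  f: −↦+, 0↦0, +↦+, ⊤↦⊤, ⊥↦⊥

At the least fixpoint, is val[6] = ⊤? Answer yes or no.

Worklist (13 pops):
  #1 pop 0: in=+ → − (no change)
  #2 pop 1: in=− → + (was ⊥); enqueue [0]
  #3 pop 2: in=⊥ → − (no change)
  #4 pop 3: in=⊥ → ⊥ (no change)
  #5 pop 4: in=⊥ → − (no change)
  #6 pop 5: in=− → + (no change)
  #7 pop 6: in=− → + (was ⊥); enqueue []
  #8 pop 7: in=+ → + (was ⊥); enqueue [3]
  #9 pop 0: in=+ → − (no change)
  #10 pop 3: in=+ → + (was ⊥); enqueue [5,6]
  #11 pop 5: in=⊤ → ⊤ (was +); enqueue [0]
  #12 pop 6: in=⊤ → ⊤ (was +); enqueue []
  #13 pop 0: in=⊤ → ⊤ (was −); enqueue []

Fixpoint:
  val[0] = ⊤
  val[1] = +
  val[2] = −
  val[3] = +
  val[4] = −
  val[5] = ⊤
  val[6] = ⊤
  val[7] = +

yes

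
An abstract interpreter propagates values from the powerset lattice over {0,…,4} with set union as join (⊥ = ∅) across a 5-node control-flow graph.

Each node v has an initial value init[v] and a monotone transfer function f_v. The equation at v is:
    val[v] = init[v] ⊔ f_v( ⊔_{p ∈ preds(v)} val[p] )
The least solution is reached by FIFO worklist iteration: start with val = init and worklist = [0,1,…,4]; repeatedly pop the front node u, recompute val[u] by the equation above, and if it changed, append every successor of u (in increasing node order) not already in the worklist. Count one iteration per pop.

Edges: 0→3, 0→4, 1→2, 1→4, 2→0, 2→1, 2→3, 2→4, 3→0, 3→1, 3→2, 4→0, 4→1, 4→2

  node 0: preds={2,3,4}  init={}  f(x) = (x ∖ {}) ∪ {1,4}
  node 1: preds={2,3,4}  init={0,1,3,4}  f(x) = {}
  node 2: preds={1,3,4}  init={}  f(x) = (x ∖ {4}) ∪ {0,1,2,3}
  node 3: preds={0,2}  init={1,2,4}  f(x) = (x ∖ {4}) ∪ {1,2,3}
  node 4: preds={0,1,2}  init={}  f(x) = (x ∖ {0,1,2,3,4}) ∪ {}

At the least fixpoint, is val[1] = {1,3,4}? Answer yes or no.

no

Trace (10 dequeues):
  [1] u=0 | in {1,2,4} | out {1,2,4} | prev {} | push {}
  [2] u=1 | in {1,2,4} | out {0,1,3,4} | ==
  [3] u=2 | in {0,1,2,3,4} | out {0,1,2,3} | prev {} | push {0,1}
  [4] u=3 | in {0,1,2,3,4} | out {0,1,2,3,4} | prev {1,2,4} | push {2}
  [5] u=4 | in {0,1,2,3,4} | out {} | ==
  [6] u=0 | in {0,1,2,3,4} | out {0,1,2,3,4} | prev {1,2,4} | push {3,4}
  [7] u=1 | in {0,1,2,3,4} | out {0,1,3,4} | ==
  [8] u=2 | in {0,1,2,3,4} | out {0,1,2,3} | ==
  [9] u=3 | in {0,1,2,3,4} | out {0,1,2,3,4} | ==
  [10] u=4 | in {0,1,2,3,4} | out {} | ==

Converged values:
  [0] {0,1,2,3,4}
  [1] {0,1,3,4}
  [2] {0,1,2,3}
  [3] {0,1,2,3,4}
  [4] {}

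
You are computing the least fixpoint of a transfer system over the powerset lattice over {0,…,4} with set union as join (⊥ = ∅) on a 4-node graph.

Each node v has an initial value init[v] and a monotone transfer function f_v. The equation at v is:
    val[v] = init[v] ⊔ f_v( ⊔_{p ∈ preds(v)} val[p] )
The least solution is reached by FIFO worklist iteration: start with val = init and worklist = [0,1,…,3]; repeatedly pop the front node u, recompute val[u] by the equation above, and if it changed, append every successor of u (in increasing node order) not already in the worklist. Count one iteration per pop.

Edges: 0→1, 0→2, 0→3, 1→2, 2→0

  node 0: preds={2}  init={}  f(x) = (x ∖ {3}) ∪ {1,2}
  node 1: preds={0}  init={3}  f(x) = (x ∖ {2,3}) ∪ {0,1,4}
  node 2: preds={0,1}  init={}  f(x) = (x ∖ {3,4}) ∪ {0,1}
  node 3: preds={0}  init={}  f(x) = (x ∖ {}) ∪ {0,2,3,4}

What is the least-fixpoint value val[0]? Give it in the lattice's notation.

{0,1,2}

Trace (8 dequeues):
  [1] u=0 | in {} | out {1,2} | prev {} | push {}
  [2] u=1 | in {1,2} | out {0,1,3,4} | prev {3} | push {}
  [3] u=2 | in {0,1,2,3,4} | out {0,1,2} | prev {} | push {0}
  [4] u=3 | in {1,2} | out {0,1,2,3,4} | prev {} | push {}
  [5] u=0 | in {0,1,2} | out {0,1,2} | prev {1,2} | push {1,2,3}
  [6] u=1 | in {0,1,2} | out {0,1,3,4} | ==
  [7] u=2 | in {0,1,2,3,4} | out {0,1,2} | ==
  [8] u=3 | in {0,1,2} | out {0,1,2,3,4} | ==

Converged values:
  [0] {0,1,2}
  [1] {0,1,3,4}
  [2] {0,1,2}
  [3] {0,1,2,3,4}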